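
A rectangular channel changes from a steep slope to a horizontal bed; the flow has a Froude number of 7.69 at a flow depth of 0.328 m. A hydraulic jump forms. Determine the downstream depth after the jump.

y₂ = 3.41 m

Fr₁ = 7.69 (given).
By Bélanger, y₂/y₁ = ½[√(1 + 8Fr₁²) − 1] = ½[√474.1 − 1] = 10.4.
y₂ = 10.4 × 0.328 = 3.41 m.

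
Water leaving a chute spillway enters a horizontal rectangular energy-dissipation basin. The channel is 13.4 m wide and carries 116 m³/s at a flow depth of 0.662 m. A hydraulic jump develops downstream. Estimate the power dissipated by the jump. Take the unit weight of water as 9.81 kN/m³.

q = Q/b = 116/13.4 = 8.66 m²/s; V₁ = q/y₁ = 13.1 m/s. Fr₁ = V₁/√(g·y₁) = 5.13.
From the momentum equation for a rectangular channel, y₂/y₁ = ½[√(1 + 8Fr₁²) − 1] = ½[√211.6 − 1] = 6.77.
y₂ = 6.77 × 0.662 = 4.48 m.
Head loss: ΔE = (y₂ − y₁)³/(4y₁y₂) = (4.48 − 0.662)³/(4×0.662×4.48) = 55.8/11.9 = 4.70 m.
P = γ·Q·ΔE = 9.81 × 116 × 4.70 = 5352 kW.

P = 5352 kW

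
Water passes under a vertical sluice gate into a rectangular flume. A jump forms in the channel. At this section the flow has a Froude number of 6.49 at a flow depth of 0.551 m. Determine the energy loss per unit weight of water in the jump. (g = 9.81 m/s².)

Fr₁ = 6.49 (given).
Bélanger equation: y₂/y₁ = ½[√(1 + 8Fr₁²) − 1] = ½[√338.0 − 1] = 8.69.
y₂ = 8.69 × 0.551 = 4.79 m.
Head loss: ΔE = (y₂ − y₁)³/(4y₁y₂) = (4.79 − 0.551)³/(4×0.551×4.79) = 76.1/10.6 = 7.21 m.

ΔE = 7.21 m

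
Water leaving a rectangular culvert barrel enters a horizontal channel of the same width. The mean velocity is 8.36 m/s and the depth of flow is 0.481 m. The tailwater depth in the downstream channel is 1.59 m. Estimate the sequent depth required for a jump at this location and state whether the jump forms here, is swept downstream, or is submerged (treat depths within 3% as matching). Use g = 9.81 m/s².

y₂ = 2.39 m; the jump is swept downstream

Fr₁ = V₁/√(g·y₁) = 8.36/√(9.81×0.481) = 3.85.
From the momentum equation for a rectangular channel, y₂/y₁ = ½[√(1 + 8Fr₁²) − 1] = ½[√119.5 − 1] = 4.97.
y₂ = 4.97 × 0.481 = 2.39 m.
Tailwater y_tw = 1.59 m: y_tw < y₂, so the jump is swept downstream.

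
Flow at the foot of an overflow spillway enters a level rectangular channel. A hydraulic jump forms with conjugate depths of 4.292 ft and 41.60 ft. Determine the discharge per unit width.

For a rectangular channel the momentum equation gives q² = ½·g·y₁·y₂·(y₁ + y₂) = ½×32.2×4.292×41.60×45.89 = 131922.
q = √131922 = 363.2 ft²/s.

q = 363.2 ft²/s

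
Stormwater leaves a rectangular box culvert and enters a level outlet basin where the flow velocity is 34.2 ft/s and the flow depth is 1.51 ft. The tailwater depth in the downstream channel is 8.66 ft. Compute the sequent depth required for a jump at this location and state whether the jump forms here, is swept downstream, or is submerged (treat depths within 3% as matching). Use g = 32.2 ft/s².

y₂ = 9.75 ft; the jump is swept downstream

Fr₁ = V₁/√(g·y₁) = 34.2/√(32.2×1.51) = 4.90.
Conjugate-depth relation: y₂/y₁ = ½[√(1 + 8Fr₁²) − 1] = ½[√193.4 − 1] = 6.45.
y₂ = 6.45 × 1.51 = 9.75 ft.
Tailwater y_tw = 8.66 ft: y_tw < y₂, so the jump is swept downstream.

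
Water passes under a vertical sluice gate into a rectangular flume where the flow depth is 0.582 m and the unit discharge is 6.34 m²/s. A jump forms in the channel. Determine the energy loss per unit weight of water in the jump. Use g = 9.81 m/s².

ΔE = 2.99 m

V₁ = q/y₁ = 6.34/0.582 = 10.9 m/s. Fr₁ = V₁/√(g·y₁) = 10.9/√(9.81×0.582) = 4.56.
From the momentum equation for a rectangular channel, y₂/y₁ = ½[√(1 + 8Fr₁²) − 1] = ½[√167.3 − 1] = 5.97.
y₂ = 5.97 × 0.582 = 3.47 m.
Head loss: ΔE = (y₂ − y₁)³/(4y₁y₂) = (3.47 − 0.582)³/(4×0.582×3.47) = 24.2/8.08 = 2.99 m.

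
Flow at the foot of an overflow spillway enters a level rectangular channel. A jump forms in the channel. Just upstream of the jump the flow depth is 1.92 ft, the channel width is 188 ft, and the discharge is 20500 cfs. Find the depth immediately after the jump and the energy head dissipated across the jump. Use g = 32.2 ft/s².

q = Q/b = 20500/188 = 109 ft²/s; V₁ = q/y₁ = 56.8 ft/s. Fr₁ = V₁/√(g·y₁) = 7.22.
Sequent-depth ratio: y₂/y₁ = ½[√(1 + 8Fr₁²) − 1] = ½[√418.4 − 1] = 9.73.
y₂ = 9.73 × 1.92 = 18.7 ft.
Head loss: ΔE = (y₂ − y₁)³/(4y₁y₂) = (18.7 − 1.92)³/(4×1.92×18.7) = 4704/143 = 32.8 ft.

y₂ = 18.7 ft; ΔE = 32.8 ft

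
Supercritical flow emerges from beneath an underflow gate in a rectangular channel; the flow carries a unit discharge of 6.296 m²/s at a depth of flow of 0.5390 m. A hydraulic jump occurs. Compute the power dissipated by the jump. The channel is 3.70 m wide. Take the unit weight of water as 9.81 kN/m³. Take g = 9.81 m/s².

V₁ = q/y₁ = 6.296/0.5390 = 11.68 m/s. Fr₁ = V₁/√(g·y₁) = 11.68/√(9.81×0.5390) = 5.080.
By Bélanger, y₂/y₁ = ½[√(1 + 8Fr₁²) − 1] = ½[√207.44 − 1] = 6.701.
y₂ = 6.701 × 0.5390 = 3.612 m.
V₂ = q/y₂ = 6.296/3.612 = 1.743 m/s. E₁ = y₁ + V₁²/2g = 7.493 m; E₂ = y₂ + V₂²/2g = 3.767 m. ΔE = E₁ − E₂ = 3.726 m.
Q = q·b = 6.296 × 3.70 = 23.30 m³/s. P = γ·Q·ΔE = 9.81 × 23.30 × 3.726 = 851.6 kW.

P = 851.6 kW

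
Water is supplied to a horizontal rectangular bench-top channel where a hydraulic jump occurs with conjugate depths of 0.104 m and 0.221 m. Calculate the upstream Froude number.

For a rectangular channel the momentum equation gives q² = ½·g·y₁·y₂·(y₁ + y₂) = ½×9.81×0.104×0.221×0.325 = 0.0366.
q = √0.0366 = 0.191 m²/s.
V₁ = q/y₁ = 1.84 m/s; Fr₁ = V₁/√(g·y₁) = 1.82.

Fr₁ = 1.82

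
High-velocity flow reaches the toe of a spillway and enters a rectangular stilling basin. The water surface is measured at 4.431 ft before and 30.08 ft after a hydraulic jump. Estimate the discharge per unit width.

For a rectangular channel the momentum equation gives q² = ½·g·y₁·y₂·(y₁ + y₂) = ½×32.2×4.431×30.08×34.51 = 74056.
q = √74056 = 272.1 ft²/s.

q = 272.1 ft²/s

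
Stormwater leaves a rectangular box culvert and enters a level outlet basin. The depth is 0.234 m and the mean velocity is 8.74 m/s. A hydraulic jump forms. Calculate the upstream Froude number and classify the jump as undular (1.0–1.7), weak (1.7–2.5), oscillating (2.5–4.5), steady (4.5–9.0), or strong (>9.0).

Fr₁ = 5.77; steady jump

Fr₁ = V₁/√(g·y₁) = 8.74/√(9.81×0.234) = 5.77.
Fr₁ = 5.77 lies in the steady range.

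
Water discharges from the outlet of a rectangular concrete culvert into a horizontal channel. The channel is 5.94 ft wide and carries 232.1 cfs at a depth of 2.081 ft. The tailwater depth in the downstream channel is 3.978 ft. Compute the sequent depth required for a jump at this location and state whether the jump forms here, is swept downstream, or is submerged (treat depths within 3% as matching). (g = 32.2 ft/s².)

y₂ = 5.790 ft; the jump is swept downstream

q = Q/b = 232.1/5.94 = 39.07 ft²/s; V₁ = q/y₁ = 18.78 ft/s. Fr₁ = V₁/√(g·y₁) = 2.294.
Sequent-depth ratio: y₂/y₁ = ½[√(1 + 8Fr₁²) − 1] = ½[√43.092 − 1] = 2.782.
y₂ = 2.782 × 2.081 = 5.790 ft.
Tailwater y_tw = 3.978 ft: y_tw < y₂, so the jump is swept downstream.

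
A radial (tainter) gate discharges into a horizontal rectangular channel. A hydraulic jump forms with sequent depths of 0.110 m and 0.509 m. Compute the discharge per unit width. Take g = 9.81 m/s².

For a rectangular channel the momentum equation gives q² = ½·g·y₁·y₂·(y₁ + y₂) = ½×9.81×0.110×0.509×0.619 = 0.170.
q = √0.170 = 0.412 m²/s.

q = 0.412 m²/s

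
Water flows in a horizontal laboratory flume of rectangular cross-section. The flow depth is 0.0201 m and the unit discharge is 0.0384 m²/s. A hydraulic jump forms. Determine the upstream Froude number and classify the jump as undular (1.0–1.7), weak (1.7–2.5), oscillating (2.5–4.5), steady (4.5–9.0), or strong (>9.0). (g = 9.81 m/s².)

Fr₁ = 4.30; oscillating jump

V₁ = q/y₁ = 0.0384/0.0201 = 1.91 m/s. Fr₁ = V₁/√(g·y₁) = 1.91/√(9.81×0.0201) = 4.30.
Fr₁ = 4.30 lies in the oscillating range.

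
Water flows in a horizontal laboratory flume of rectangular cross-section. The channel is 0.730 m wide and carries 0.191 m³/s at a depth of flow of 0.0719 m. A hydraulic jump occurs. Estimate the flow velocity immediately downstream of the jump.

q = Q/b = 0.191/0.730 = 0.262 m²/s; V₁ = q/y₁ = 3.64 m/s. Fr₁ = V₁/√(g·y₁) = 4.33.
Sequent-depth ratio: y₂/y₁ = ½[√(1 + 8Fr₁²) − 1] = ½[√151.2 − 1] = 5.65.
y₂ = 5.65 × 0.0719 = 0.406 m.
V₂ = q/y₂ = 0.262/0.406 = 0.644 m/s.

V₂ = 0.644 m/s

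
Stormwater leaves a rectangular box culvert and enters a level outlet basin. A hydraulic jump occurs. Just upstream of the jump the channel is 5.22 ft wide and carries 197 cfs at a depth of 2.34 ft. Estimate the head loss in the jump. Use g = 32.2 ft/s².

q = Q/b = 197/5.22 = 37.7 ft²/s; V₁ = q/y₁ = 16.1 ft/s. Fr₁ = V₁/√(g·y₁) = 1.86.
Bélanger equation: y₂/y₁ = ½[√(1 + 8Fr₁²) − 1] = ½[√28.62 − 1] = 2.17.
y₂ = 2.17 × 2.34 = 5.09 ft.
Head loss: ΔE = (y₂ − y₁)³/(4y₁y₂) = (5.09 − 2.34)³/(4×2.34×5.09) = 20.8/47.6 = 0.436 ft.

ΔE = 0.436 ft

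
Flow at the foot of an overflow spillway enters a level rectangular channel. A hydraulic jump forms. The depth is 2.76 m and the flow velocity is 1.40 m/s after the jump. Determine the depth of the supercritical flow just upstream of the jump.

Fr₂ = V₂/√(g·y₂) = 1.40/√(9.81×2.76) = 0.269.
The Bélanger relation is symmetric: y₁/y₂ = ½[√(1 + 8Fr₂²) − 1] = ½[√1.579 − 1] = 0.128.
y₁ = 0.128 × 2.76 = 0.354 m.

y₁ = 0.354 m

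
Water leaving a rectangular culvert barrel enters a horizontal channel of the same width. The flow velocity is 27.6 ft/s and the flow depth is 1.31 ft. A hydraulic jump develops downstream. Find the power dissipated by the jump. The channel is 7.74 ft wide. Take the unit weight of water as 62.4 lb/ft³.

Fr₁ = V₁/√(g·y₁) = 27.6/√(32.2×1.31) = 4.25.
Conjugate-depth relation: y₂/y₁ = ½[√(1 + 8Fr₁²) − 1] = ½[√145.5 − 1] = 5.53.
y₂ = 5.53 × 1.31 = 7.25 ft.
Head loss: ΔE = (y₂ − y₁)³/(4y₁y₂) = (7.25 − 1.31)³/(4×1.31×7.25) = 209/38.0 = 5.51 ft.
q = V₁·y₁ = 27.6 × 1.31 = 36.2 ft²/s. Q = q·b = 36.2 × 7.74 = 280 cfs. P = γ·Q·ΔE/550 = 62.4 × 280 × 5.51 / 550 = 175 hp.

P = 175 hp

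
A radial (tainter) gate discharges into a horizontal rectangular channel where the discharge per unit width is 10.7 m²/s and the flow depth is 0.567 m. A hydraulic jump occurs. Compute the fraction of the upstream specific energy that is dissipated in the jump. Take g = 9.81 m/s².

ΔE/E₁ = 0.664 (66.4%)

V₁ = q/y₁ = 10.7/0.567 = 18.9 m/s. Fr₁ = V₁/√(g·y₁) = 18.9/√(9.81×0.567) = 8.00.
By Bélanger, y₂/y₁ = ½[√(1 + 8Fr₁²) − 1] = ½[√513.2 − 1] = 10.8.
y₂ = 10.8 × 0.567 = 6.14 m.
E₁ = y₁ + V₁²/2g = 18.7 m. ΔE = (y₂ − y₁)³/(4y₁y₂) = 12.4 m. ΔE/E₁ = 12.4/18.7 = 0.664.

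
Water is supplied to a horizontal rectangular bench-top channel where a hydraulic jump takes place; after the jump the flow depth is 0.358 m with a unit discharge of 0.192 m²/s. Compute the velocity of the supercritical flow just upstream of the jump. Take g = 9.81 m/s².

V₂ = q/y₂ = 0.192/0.358 = 0.536 m/s; Fr₂ = V₂/√(g·y₂) = 0.286.
Since the conjugate-depth ratio holds either way, y₁/y₂ = ½[√(1 + 8Fr₂²) − 1] = ½[√1.655 − 1] = 0.143.
y₁ = 0.143 × 0.358 = 0.0513 m.
V₁ = q/y₁ = 0.192/0.0513 = 3.74 m/s.

V₁ = 3.74 m/s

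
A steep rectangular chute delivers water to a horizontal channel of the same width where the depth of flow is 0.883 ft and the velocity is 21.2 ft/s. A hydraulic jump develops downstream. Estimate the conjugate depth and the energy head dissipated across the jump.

Fr₁ = V₁/√(g·y₁) = 21.2/√(32.2×0.883) = 3.98.
By Bélanger, y₂/y₁ = ½[√(1 + 8Fr₁²) − 1] = ½[√127.5 − 1] = 5.14.
y₂ = 5.14 × 0.883 = 4.54 ft.
q = V₁·y₁ = 21.2 × 0.883 = 18.7 ft²/s. V₂ = q/y₂ = 18.7/4.54 = 4.12 ft/s. E₁ = y₁ + V₁²/2g = 7.86 ft; E₂ = y₂ + V₂²/2g = 4.81 ft. ΔE = E₁ − E₂ = 3.06 ft.

y₂ = 4.54 ft; ΔE = 3.06 ft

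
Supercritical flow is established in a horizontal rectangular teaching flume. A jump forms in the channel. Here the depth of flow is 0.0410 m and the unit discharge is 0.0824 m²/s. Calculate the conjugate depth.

V₁ = q/y₁ = 0.0824/0.0410 = 2.01 m/s. Fr₁ = V₁/√(g·y₁) = 2.01/√(9.81×0.0410) = 3.17.
Bélanger equation: y₂/y₁ = ½[√(1 + 8Fr₁²) − 1] = ½[√81.34 − 1] = 4.01.
y₂ = 4.01 × 0.0410 = 0.164 m.

y₂ = 0.164 m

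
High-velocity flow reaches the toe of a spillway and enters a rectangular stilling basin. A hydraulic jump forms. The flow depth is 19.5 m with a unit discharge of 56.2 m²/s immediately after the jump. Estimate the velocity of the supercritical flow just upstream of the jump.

V₁ = 35.9 m/s

V₂ = q/y₂ = 56.2/19.5 = 2.88 m/s; Fr₂ = V₂/√(g·y₂) = 0.208.
Applying the sequent-depth relation in reverse, y₁/y₂ = ½[√(1 + 8Fr₂²) − 1] = ½[√1.347 − 1] = 0.0804.
y₁ = 0.0804 × 19.5 = 1.57 m.
V₁ = q/y₁ = 56.2/1.57 = 35.9 m/s.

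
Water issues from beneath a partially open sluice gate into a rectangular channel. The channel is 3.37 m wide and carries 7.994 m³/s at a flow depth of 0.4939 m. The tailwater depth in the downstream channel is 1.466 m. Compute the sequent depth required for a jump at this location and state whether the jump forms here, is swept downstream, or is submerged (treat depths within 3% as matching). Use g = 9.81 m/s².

y₂ = 1.297 m; the jump is submerged

q = Q/b = 7.994/3.37 = 2.372 m²/s; V₁ = q/y₁ = 4.803 m/s. Fr₁ = V₁/√(g·y₁) = 2.182.
Conjugate-depth relation: y₂/y₁ = ½[√(1 + 8Fr₁²) − 1] = ½[√39.087 − 1] = 2.626.
y₂ = 2.626 × 0.4939 = 1.297 m.
Tailwater y_tw = 1.466 m: y_tw > y₂, so the jump is submerged.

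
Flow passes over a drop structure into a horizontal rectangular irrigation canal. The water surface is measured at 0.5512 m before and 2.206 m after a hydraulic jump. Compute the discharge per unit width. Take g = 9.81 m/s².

For a rectangular channel the momentum equation gives q² = ½·g·y₁·y₂·(y₁ + y₂) = ½×9.81×0.5512×2.206×2.757 = 16.44.
q = √16.44 = 4.055 m²/s.

q = 4.055 m²/s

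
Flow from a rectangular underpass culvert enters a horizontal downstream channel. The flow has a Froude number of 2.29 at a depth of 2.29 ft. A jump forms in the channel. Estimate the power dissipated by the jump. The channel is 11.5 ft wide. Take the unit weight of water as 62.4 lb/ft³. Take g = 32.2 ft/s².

Fr₁ = 2.29 (given).
Conjugate-depth relation: y₂/y₁ = ½[√(1 + 8Fr₁²) − 1] = ½[√42.95 − 1] = 2.78.
y₂ = 2.78 × 2.29 = 6.36 ft.
Head loss: ΔE = (y₂ − y₁)³/(4y₁y₂) = (6.36 − 2.29)³/(4×2.29×6.36) = 67.4/58.2 = 1.16 ft.
V₁ = Fr₁·√(g·y₁) = 2.29×√(32.2×2.29) = 19.7 ft/s; q = V₁·y₁ = 45.0 ft²/s. Q = q·b = 45.0 × 11.5 = 518 cfs. P = γ·Q·ΔE/550 = 62.4 × 518 × 1.16 / 550 = 68.0 hp.

P = 68.0 hp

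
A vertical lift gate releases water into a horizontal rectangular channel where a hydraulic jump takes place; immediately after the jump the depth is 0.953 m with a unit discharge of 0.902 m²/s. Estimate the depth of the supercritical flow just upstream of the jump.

y₁ = 0.157 m

V₂ = q/y₂ = 0.902/0.953 = 0.946 m/s; Fr₂ = V₂/√(g·y₂) = 0.310.
Applying the sequent-depth relation in reverse, y₁/y₂ = ½[√(1 + 8Fr₂²) − 1] = ½[√1.767 − 1] = 0.165.
y₁ = 0.165 × 0.953 = 0.157 m.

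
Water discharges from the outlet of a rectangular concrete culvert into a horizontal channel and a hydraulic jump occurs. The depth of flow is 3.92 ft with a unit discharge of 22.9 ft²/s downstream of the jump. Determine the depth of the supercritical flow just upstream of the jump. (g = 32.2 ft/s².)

y₁ = 1.53 ft

V₂ = q/y₂ = 22.9/3.92 = 5.84 ft/s; Fr₂ = V₂/√(g·y₂) = 0.520.
Since the conjugate-depth ratio holds either way, y₁/y₂ = ½[√(1 + 8Fr₂²) − 1] = ½[√3.163 − 1] = 0.389.
y₁ = 0.389 × 3.92 = 1.53 ft.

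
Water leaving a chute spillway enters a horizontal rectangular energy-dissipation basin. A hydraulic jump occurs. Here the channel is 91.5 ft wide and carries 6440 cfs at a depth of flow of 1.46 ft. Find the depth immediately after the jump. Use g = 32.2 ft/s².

q = Q/b = 6440/91.5 = 70.4 ft²/s; V₁ = q/y₁ = 48.2 ft/s. Fr₁ = V₁/√(g·y₁) = 7.03.
Bélanger equation: y₂/y₁ = ½[√(1 + 8Fr₁²) − 1] = ½[√396.5 − 1] = 9.46.
y₂ = 9.46 × 1.46 = 13.8 ft.

y₂ = 13.8 ft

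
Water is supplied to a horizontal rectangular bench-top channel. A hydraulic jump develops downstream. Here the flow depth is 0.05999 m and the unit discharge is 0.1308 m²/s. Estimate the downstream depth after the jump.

V₁ = q/y₁ = 0.1308/0.05999 = 2.180 m/s. Fr₁ = V₁/√(g·y₁) = 2.180/√(9.81×0.05999) = 2.842.
By Bélanger, y₂/y₁ = ½[√(1 + 8Fr₁²) − 1] = ½[√65.625 − 1] = 3.550.
y₂ = 3.550 × 0.05999 = 0.2130 m.

y₂ = 0.2130 m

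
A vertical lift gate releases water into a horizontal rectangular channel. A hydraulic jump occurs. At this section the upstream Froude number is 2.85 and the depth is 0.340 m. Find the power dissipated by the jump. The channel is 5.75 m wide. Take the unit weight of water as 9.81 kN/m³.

P = 40.0 kW

Fr₁ = 2.85 (given).
By Bélanger, y₂/y₁ = ½[√(1 + 8Fr₁²) − 1] = ½[√65.98 − 1] = 3.56.
y₂ = 3.56 × 0.340 = 1.21 m.
Head loss: ΔE = (y₂ − y₁)³/(4y₁y₂) = (1.21 − 0.340)³/(4×0.340×1.21) = 0.660/1.65 = 0.401 m.
V₁ = Fr₁·√(g·y₁) = 2.85×√(9.81×0.340) = 5.20 m/s; q = V₁·y₁ = 1.77 m²/s. Q = q·b = 1.77 × 5.75 = 10.2 m³/s. P = γ·Q·ΔE = 9.81 × 10.2 × 0.401 = 40.0 kW.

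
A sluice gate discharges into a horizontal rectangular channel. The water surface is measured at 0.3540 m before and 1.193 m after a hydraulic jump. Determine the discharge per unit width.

For a rectangular channel the momentum equation gives q² = ½·g·y₁·y₂·(y₁ + y₂) = ½×9.81×0.3540×1.193×1.547 = 3.205.
q = √3.205 = 1.790 m²/s.

q = 1.790 m²/s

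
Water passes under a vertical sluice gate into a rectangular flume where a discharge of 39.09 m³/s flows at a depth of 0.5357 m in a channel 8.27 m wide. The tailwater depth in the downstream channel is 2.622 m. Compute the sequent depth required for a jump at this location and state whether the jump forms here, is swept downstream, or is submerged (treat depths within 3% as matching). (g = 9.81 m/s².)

q = Q/b = 39.09/8.27 = 4.727 m²/s; V₁ = q/y₁ = 8.823 m/s. Fr₁ = V₁/√(g·y₁) = 3.849.
From the momentum equation for a rectangular channel, y₂/y₁ = ½[√(1 + 8Fr₁²) − 1] = ½[√119.52 − 1] = 4.966.
y₂ = 4.966 × 0.5357 = 2.660 m.
Tailwater y_tw = 2.622 m: y_tw ≈ y₂, so the jump forms here.

y₂ = 2.660 m; the jump forms here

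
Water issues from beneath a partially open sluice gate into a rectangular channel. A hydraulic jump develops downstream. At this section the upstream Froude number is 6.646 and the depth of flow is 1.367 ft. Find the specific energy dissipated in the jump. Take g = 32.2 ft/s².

Fr₁ = 6.646 (given).
By Bélanger, y₂/y₁ = ½[√(1 + 8Fr₁²) − 1] = ½[√354.35 − 1] = 8.912.
y₂ = 8.912 × 1.367 = 12.18 ft.
V₁ = Fr₁·√(g·y₁) = 6.646×√(32.2×1.367) = 44.09 ft/s; q = V₁·y₁ = 60.28 ft²/s. V₂ = q/y₂ = 60.28/12.18 = 4.948 ft/s. E₁ = y₁ + V₁²/2g = 31.56 ft; E₂ = y₂ + V₂²/2g = 12.56 ft. ΔE = E₁ − E₂ = 18.99 ft.

ΔE = 18.99 ft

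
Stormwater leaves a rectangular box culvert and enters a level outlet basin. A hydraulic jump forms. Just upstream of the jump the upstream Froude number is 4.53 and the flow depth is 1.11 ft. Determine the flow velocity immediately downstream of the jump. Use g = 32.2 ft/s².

Fr₁ = 4.53 (given).
From the momentum equation for a rectangular channel, y₂/y₁ = ½[√(1 + 8Fr₁²) − 1] = ½[√165.2 − 1] = 5.93.
y₂ = 5.93 × 1.11 = 6.58 ft.
V₁ = Fr₁·√(g·y₁) = 4.53×√(32.2×1.11) = 27.1 ft/s; q = V₁·y₁ = 30.1 ft²/s.
V₂ = q/y₂ = 30.1/6.58 = 4.57 ft/s.

V₂ = 4.57 ft/s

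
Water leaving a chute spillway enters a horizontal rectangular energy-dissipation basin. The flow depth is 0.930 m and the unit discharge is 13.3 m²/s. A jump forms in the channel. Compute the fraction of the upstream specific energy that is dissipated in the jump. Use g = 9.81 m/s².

ΔE/E₁ = 0.467 (46.7%)

V₁ = q/y₁ = 13.3/0.930 = 14.3 m/s. Fr₁ = V₁/√(g·y₁) = 14.3/√(9.81×0.930) = 4.73.
Sequent-depth ratio: y₂/y₁ = ½[√(1 + 8Fr₁²) − 1] = ½[√180.3 − 1] = 6.21.
y₂ = 6.21 × 0.930 = 5.78 m.
E₁ = y₁ + V₁²/2g = 11.4 m. ΔE = (y₂ − y₁)³/(4y₁y₂) = 5.30 m. ΔE/E₁ = 5.30/11.4 = 0.467.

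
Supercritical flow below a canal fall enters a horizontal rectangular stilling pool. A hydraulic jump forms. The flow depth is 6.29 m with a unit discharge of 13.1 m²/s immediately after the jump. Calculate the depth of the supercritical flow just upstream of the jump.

y₁ = 0.786 m

V₂ = q/y₂ = 13.1/6.29 = 2.08 m/s; Fr₂ = V₂/√(g·y₂) = 0.265.
From the momentum equation (using Fr₂), y₁/y₂ = ½[√(1 + 8Fr₂²) − 1] = ½[√1.562 − 1] = 0.125.
y₁ = 0.125 × 6.29 = 0.786 m.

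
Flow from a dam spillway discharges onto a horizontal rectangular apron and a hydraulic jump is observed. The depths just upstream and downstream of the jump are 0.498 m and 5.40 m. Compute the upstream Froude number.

Fr₁ = 8.01

For a rectangular channel the momentum equation gives q² = ½·g·y₁·y₂·(y₁ + y₂) = ½×9.81×0.498×5.40×5.90 = 77.8.
q = √77.8 = 8.82 m²/s.
V₁ = q/y₁ = 17.7 m/s; Fr₁ = V₁/√(g·y₁) = 8.01.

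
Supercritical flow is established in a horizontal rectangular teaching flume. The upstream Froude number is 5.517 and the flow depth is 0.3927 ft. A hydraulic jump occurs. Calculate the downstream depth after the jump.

y₂ = 2.874 ft

Fr₁ = 5.517 (given).
From the momentum equation for a rectangular channel, y₂/y₁ = ½[√(1 + 8Fr₁²) − 1] = ½[√244.50 − 1] = 7.318.
y₂ = 7.318 × 0.3927 = 2.874 ft.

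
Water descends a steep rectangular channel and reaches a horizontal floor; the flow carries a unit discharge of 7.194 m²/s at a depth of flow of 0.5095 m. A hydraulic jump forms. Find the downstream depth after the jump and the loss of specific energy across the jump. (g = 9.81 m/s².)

y₂ = 4.303 m; ΔE = 6.225 m

V₁ = q/y₁ = 7.194/0.5095 = 14.12 m/s. Fr₁ = V₁/√(g·y₁) = 14.12/√(9.81×0.5095) = 6.316.
By Bélanger, y₂/y₁ = ½[√(1 + 8Fr₁²) − 1] = ½[√320.10 − 1] = 8.446.
y₂ = 8.446 × 0.5095 = 4.303 m.
V₂ = q/y₂ = 7.194/4.303 = 1.672 m/s. E₁ = y₁ + V₁²/2g = 10.67 m; E₂ = y₂ + V₂²/2g = 4.446 m. ΔE = E₁ − E₂ = 6.225 m.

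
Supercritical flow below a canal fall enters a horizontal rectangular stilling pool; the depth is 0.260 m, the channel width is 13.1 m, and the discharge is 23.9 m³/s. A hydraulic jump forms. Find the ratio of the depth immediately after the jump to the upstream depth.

y₂/y₁ = 5.73

q = Q/b = 23.9/13.1 = 1.82 m²/s; V₁ = q/y₁ = 7.02 m/s. Fr₁ = V₁/√(g·y₁) = 4.39.
Bélanger equation: y₂/y₁ = ½[√(1 + 8Fr₁²) − 1] = ½[√155.4 − 1] = 5.73.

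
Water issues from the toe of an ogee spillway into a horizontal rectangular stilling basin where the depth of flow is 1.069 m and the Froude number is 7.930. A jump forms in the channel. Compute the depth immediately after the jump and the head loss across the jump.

y₂ = 11.47 m; ΔE = 22.92 m

Fr₁ = 7.930 (given).
Sequent-depth ratio: y₂/y₁ = ½[√(1 + 8Fr₁²) − 1] = ½[√504.08 − 1] = 10.73.
y₂ = 10.73 × 1.069 = 11.47 m.
Head loss: ΔE = (y₂ − y₁)³/(4y₁y₂) = (11.47 − 1.069)³/(4×1.069×11.47) = 1124/49.03 = 22.92 m.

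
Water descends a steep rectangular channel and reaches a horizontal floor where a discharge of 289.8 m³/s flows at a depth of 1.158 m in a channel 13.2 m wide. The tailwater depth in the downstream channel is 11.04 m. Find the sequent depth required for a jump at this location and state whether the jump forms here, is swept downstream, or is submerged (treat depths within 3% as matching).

q = Q/b = 289.8/13.2 = 21.95 m²/s; V₁ = q/y₁ = 18.96 m/s. Fr₁ = V₁/√(g·y₁) = 5.625.
Bélanger equation: y₂/y₁ = ½[√(1 + 8Fr₁²) − 1] = ½[√254.13 − 1] = 7.471.
y₂ = 7.471 × 1.158 = 8.651 m.
Tailwater y_tw = 11.04 m: y_tw > y₂, so the jump is submerged.

y₂ = 8.651 m; the jump is submerged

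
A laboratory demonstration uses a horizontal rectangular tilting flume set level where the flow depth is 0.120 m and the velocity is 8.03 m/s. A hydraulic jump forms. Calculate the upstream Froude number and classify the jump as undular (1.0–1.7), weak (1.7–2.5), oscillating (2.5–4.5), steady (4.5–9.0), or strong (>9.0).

Fr₁ = V₁/√(g·y₁) = 8.03/√(9.81×0.120) = 7.40.
Fr₁ = 7.40 lies in the steady range.

Fr₁ = 7.40; steady jump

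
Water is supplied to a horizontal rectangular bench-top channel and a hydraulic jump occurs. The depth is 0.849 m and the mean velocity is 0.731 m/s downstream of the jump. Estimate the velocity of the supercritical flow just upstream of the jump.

Fr₂ = V₂/√(g·y₂) = 0.731/√(9.81×0.849) = 0.253.
From the momentum equation (using Fr₂), y₁/y₂ = ½[√(1 + 8Fr₂²) − 1] = ½[√1.513 − 1] = 0.115.
y₁ = 0.115 × 0.849 = 0.0977 m.
V₁ = q/y₁ = 0.621/0.0977 = 6.35 m/s.

V₁ = 6.35 m/s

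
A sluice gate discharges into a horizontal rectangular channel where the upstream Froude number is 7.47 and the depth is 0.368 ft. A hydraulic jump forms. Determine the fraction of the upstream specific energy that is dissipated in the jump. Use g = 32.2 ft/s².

ΔE/E₁ = 0.642 (64.2%)

Fr₁ = 7.47 (given).
Conjugate-depth relation: y₂/y₁ = ½[√(1 + 8Fr₁²) − 1] = ½[√447.4 − 1] = 10.1.
y₂ = 10.1 × 0.368 = 3.71 ft.
E₁ = y₁(1 + Fr₁²/2) = 0.368×(1 + 7.47²/2) = 10.6 ft. ΔE = (y₂ − y₁)³/(4y₁y₂) = 6.83 ft. ΔE/E₁ = 6.83/10.6 = 0.642.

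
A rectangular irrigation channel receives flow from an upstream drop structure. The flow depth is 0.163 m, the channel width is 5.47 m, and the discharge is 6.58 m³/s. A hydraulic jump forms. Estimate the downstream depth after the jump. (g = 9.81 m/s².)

q = Q/b = 6.58/5.47 = 1.20 m²/s; V₁ = q/y₁ = 7.38 m/s. Fr₁ = V₁/√(g·y₁) = 5.84.
Bélanger equation: y₂/y₁ = ½[√(1 + 8Fr₁²) − 1] = ½[√273.5 − 1] = 7.77.
y₂ = 7.77 × 0.163 = 1.27 m.

y₂ = 1.27 m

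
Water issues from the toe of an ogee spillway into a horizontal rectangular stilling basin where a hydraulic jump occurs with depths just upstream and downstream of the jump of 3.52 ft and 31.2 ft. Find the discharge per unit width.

For a rectangular channel the momentum equation gives q² = ½·g·y₁·y₂·(y₁ + y₂) = ½×32.2×3.52×31.2×34.7 = 61391.
q = √61391 = 248 ft²/s.

q = 248 ft²/s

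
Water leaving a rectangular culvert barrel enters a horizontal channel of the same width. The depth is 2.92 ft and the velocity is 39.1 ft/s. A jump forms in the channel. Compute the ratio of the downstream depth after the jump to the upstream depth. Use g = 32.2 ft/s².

Fr₁ = V₁/√(g·y₁) = 39.1/√(32.2×2.92) = 4.03.
Conjugate-depth relation: y₂/y₁ = ½[√(1 + 8Fr₁²) − 1] = ½[√131.1 − 1] = 5.22.

y₂/y₁ = 5.22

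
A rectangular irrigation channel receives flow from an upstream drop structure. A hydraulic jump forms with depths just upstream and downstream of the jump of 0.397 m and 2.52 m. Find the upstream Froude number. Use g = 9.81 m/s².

For a rectangular channel the momentum equation gives q² = ½·g·y₁·y₂·(y₁ + y₂) = ½×9.81×0.397×2.52×2.92 = 14.3.
q = √14.3 = 3.78 m²/s.
V₁ = q/y₁ = 9.53 m/s; Fr₁ = V₁/√(g·y₁) = 4.83.

Fr₁ = 4.83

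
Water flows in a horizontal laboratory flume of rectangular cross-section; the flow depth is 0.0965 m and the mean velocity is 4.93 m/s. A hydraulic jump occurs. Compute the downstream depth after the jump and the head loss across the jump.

Fr₁ = V₁/√(g·y₁) = 4.93/√(9.81×0.0965) = 5.07.
Conjugate-depth relation: y₂/y₁ = ½[√(1 + 8Fr₁²) − 1] = ½[√206.4 − 1] = 6.68.
y₂ = 6.68 × 0.0965 = 0.645 m.
q = V₁·y₁ = 4.93 × 0.0965 = 0.476 m²/s. V₂ = q/y₂ = 0.476/0.645 = 0.738 m/s. E₁ = y₁ + V₁²/2g = 1.34 m; E₂ = y₂ + V₂²/2g = 0.673 m. ΔE = E₁ − E₂ = 0.663 m.

y₂ = 0.645 m; ΔE = 0.663 m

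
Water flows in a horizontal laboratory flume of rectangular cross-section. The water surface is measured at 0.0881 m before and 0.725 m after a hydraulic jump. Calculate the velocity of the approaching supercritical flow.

V₁ = 5.73 m/s

For a rectangular channel the momentum equation gives q² = ½·g·y₁·y₂·(y₁ + y₂) = ½×9.81×0.0881×0.725×0.813 = 0.255.
q = √0.255 = 0.505 m²/s.
V₁ = q/y₁ = 0.505/0.0881 = 5.73 m/s.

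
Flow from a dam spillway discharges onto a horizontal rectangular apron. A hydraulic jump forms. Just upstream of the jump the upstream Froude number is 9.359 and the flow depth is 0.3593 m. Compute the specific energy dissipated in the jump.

Fr₁ = 9.359 (given).
By Bélanger, y₂/y₁ = ½[√(1 + 8Fr₁²) − 1] = ½[√701.73 − 1] = 12.75.
y₂ = 12.75 × 0.3593 = 4.579 m.
Head loss: ΔE = (y₂ − y₁)³/(4y₁y₂) = (4.579 − 0.3593)³/(4×0.3593×4.579) = 75.15/6.581 = 11.42 m.

ΔE = 11.42 m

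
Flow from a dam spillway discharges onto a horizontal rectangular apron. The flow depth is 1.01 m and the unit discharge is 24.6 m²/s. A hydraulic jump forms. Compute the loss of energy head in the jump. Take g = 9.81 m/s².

ΔE = 20.4 m

V₁ = q/y₁ = 24.6/1.01 = 24.4 m/s. Fr₁ = V₁/√(g·y₁) = 24.4/√(9.81×1.01) = 7.74.
From the momentum equation for a rectangular channel, y₂/y₁ = ½[√(1 + 8Fr₁²) − 1] = ½[√480.0 − 1] = 10.5.
y₂ = 10.5 × 1.01 = 10.6 m.
V₂ = q/y₂ = 24.6/10.6 = 2.33 m/s. E₁ = y₁ + V₁²/2g = 31.2 m; E₂ = y₂ + V₂²/2g = 10.8 m. ΔE = E₁ − E₂ = 20.4 m.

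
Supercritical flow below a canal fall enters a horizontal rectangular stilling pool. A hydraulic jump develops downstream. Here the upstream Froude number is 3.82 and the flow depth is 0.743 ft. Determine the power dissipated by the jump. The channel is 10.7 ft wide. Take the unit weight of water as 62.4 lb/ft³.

P = 38.4 hp

Fr₁ = 3.82 (given).
Bélanger equation: y₂/y₁ = ½[√(1 + 8Fr₁²) − 1] = ½[√117.7 − 1] = 4.93.
y₂ = 4.93 × 0.743 = 3.66 ft.
V₁ = Fr₁·√(g·y₁) = 3.82×√(32.2×0.743) = 18.7 ft/s; q = V₁·y₁ = 13.9 ft²/s. V₂ = q/y₂ = 13.9/3.66 = 3.79 ft/s. E₁ = y₁ + V₁²/2g = 6.16 ft; E₂ = y₂ + V₂²/2g = 3.88 ft. ΔE = E₁ − E₂ = 2.28 ft.
Q = q·b = 13.9 × 10.7 = 149 cfs. P = γ·Q·ΔE/550 = 62.4 × 149 × 2.28 / 550 = 38.4 hp.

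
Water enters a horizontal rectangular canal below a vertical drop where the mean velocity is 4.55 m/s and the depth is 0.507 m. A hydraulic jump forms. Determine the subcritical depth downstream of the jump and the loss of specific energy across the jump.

Fr₁ = V₁/√(g·y₁) = 4.55/√(9.81×0.507) = 2.04.
Bélanger equation: y₂/y₁ = ½[√(1 + 8Fr₁²) − 1] = ½[√34.30 − 1] = 2.43.
y₂ = 2.43 × 0.507 = 1.23 m.
Head loss: ΔE = (y₂ − y₁)³/(4y₁y₂) = (1.23 − 0.507)³/(4×0.507×1.23) = 0.380/2.50 = 0.152 m.

y₂ = 1.23 m; ΔE = 0.152 m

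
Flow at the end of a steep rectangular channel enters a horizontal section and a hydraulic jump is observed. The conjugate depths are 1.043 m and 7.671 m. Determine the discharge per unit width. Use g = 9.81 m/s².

q = 18.49 m²/s

For a rectangular channel the momentum equation gives q² = ½·g·y₁·y₂·(y₁ + y₂) = ½×9.81×1.043×7.671×8.714 = 342.0.
q = √342.0 = 18.49 m²/s.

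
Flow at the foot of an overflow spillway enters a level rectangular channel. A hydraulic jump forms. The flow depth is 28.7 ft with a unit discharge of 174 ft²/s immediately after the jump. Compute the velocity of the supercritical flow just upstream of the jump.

V₂ = q/y₂ = 174/28.7 = 6.06 ft/s; Fr₂ = V₂/√(g·y₂) = 0.199.
Since the conjugate-depth ratio holds either way, y₁/y₂ = ½[√(1 + 8Fr₂²) − 1] = ½[√1.318 − 1] = 0.0741.
y₁ = 0.0741 × 28.7 = 2.13 ft.
V₁ = q/y₁ = 174/2.13 = 81.9 ft/s.

V₁ = 81.9 ft/s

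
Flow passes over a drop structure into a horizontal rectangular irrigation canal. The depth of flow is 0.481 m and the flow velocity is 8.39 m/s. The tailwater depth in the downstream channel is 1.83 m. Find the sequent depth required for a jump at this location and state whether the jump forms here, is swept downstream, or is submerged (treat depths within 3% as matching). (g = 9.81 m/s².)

y₂ = 2.40 m; the jump is swept downstream

Fr₁ = V₁/√(g·y₁) = 8.39/√(9.81×0.481) = 3.86.
Bélanger equation: y₂/y₁ = ½[√(1 + 8Fr₁²) − 1] = ½[√120.3 − 1] = 4.99.
y₂ = 4.99 × 0.481 = 2.40 m.
Tailwater y_tw = 1.83 m: y_tw < y₂, so the jump is swept downstream.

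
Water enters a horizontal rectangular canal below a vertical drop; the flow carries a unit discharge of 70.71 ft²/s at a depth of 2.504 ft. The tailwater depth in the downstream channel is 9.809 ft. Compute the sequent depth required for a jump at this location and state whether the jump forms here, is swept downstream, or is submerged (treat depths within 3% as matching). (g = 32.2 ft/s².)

y₂ = 9.955 ft; the jump forms here

V₁ = q/y₁ = 70.71/2.504 = 28.24 ft/s. Fr₁ = V₁/√(g·y₁) = 28.24/√(32.2×2.504) = 3.145.
Bélanger equation: y₂/y₁ = ½[√(1 + 8Fr₁²) − 1] = ½[√80.121 − 1] = 3.976.
y₂ = 3.976 × 2.504 = 9.955 ft.
Tailwater y_tw = 9.809 ft: y_tw ≈ y₂, so the jump forms here.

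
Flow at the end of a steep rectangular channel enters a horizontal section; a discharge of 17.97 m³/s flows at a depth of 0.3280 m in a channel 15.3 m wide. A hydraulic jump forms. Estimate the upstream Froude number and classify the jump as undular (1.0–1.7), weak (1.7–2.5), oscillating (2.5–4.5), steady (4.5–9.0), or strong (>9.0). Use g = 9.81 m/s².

Fr₁ = 1.996; weak jump

q = Q/b = 17.97/15.3 = 1.175 m²/s; V₁ = q/y₁ = 3.581 m/s. Fr₁ = V₁/√(g·y₁) = 1.996.
Fr₁ = 1.996 lies in the weak range.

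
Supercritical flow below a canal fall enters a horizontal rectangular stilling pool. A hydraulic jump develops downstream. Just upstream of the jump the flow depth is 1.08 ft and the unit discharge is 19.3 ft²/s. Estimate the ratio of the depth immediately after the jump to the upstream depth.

y₂/y₁ = 3.81

V₁ = q/y₁ = 19.3/1.08 = 17.9 ft/s. Fr₁ = V₁/√(g·y₁) = 17.9/√(32.2×1.08) = 3.03.
Sequent-depth ratio: y₂/y₁ = ½[√(1 + 8Fr₁²) − 1] = ½[√74.46 − 1] = 3.81.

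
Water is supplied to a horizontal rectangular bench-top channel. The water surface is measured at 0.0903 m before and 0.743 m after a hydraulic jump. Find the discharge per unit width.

For a rectangular channel the momentum equation gives q² = ½·g·y₁·y₂·(y₁ + y₂) = ½×9.81×0.0903×0.743×0.833 = 0.274.
q = √0.274 = 0.524 m²/s.

q = 0.524 m²/s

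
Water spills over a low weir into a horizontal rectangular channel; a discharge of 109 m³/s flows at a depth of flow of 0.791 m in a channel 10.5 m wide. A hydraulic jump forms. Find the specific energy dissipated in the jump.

q = Q/b = 109/10.5 = 10.4 m²/s; V₁ = q/y₁ = 13.1 m/s. Fr₁ = V₁/√(g·y₁) = 4.71.
Bélanger equation: y₂/y₁ = ½[√(1 + 8Fr₁²) − 1] = ½[√178.6 − 1] = 6.18.
y₂ = 6.18 × 0.791 = 4.89 m.
Head loss: ΔE = (y₂ − y₁)³/(4y₁y₂) = (4.89 − 0.791)³/(4×0.791×4.89) = 68.8/15.5 = 4.45 m.

ΔE = 4.45 m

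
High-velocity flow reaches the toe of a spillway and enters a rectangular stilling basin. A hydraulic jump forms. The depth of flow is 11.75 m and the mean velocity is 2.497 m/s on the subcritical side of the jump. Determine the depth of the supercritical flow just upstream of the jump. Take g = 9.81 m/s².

y₁ = 1.157 m

Fr₂ = V₂/√(g·y₂) = 2.497/√(9.81×11.75) = 0.2326.
The Bélanger relation is symmetric: y₁/y₂ = ½[√(1 + 8Fr₂²) − 1] = ½[√1.4327 − 1] = 0.09848.
y₁ = 0.09848 × 11.75 = 1.157 m.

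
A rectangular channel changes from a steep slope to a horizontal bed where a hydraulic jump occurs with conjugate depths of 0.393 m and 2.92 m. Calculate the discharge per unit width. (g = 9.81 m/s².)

For a rectangular channel the momentum equation gives q² = ½·g·y₁·y₂·(y₁ + y₂) = ½×9.81×0.393×2.92×3.31 = 18.6.
q = √18.6 = 4.32 m²/s.

q = 4.32 m²/s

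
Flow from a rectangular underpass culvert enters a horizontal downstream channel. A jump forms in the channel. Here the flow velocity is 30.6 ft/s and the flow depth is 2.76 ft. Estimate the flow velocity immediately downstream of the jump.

Fr₁ = V₁/√(g·y₁) = 30.6/√(32.2×2.76) = 3.25.
By Bélanger, y₂/y₁ = ½[√(1 + 8Fr₁²) − 1] = ½[√85.29 − 1] = 4.12.
y₂ = 4.12 × 2.76 = 11.4 ft.
q = V₁·y₁ = 30.6 × 2.76 = 84.5 ft²/s.
V₂ = q/y₂ = 84.5/11.4 = 7.43 ft/s.

V₂ = 7.43 ft/s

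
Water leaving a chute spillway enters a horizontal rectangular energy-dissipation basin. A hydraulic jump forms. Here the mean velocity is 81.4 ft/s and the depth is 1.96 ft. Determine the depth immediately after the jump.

Fr₁ = V₁/√(g·y₁) = 81.4/√(32.2×1.96) = 10.2.
Conjugate-depth relation: y₂/y₁ = ½[√(1 + 8Fr₁²) − 1] = ½[√840.9 − 1] = 14.0.
y₂ = 14.0 × 1.96 = 27.4 ft.

y₂ = 27.4 ft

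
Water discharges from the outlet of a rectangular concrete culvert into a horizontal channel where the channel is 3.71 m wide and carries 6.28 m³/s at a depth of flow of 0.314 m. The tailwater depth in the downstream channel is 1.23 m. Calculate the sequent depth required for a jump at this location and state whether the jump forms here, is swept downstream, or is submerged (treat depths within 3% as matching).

y₂ = 1.22 m; the jump forms here

q = Q/b = 6.28/3.71 = 1.69 m²/s; V₁ = q/y₁ = 5.39 m/s. Fr₁ = V₁/√(g·y₁) = 3.07.
Bélanger equation: y₂/y₁ = ½[√(1 + 8Fr₁²) − 1] = ½[√76.48 − 1] = 3.87.
y₂ = 3.87 × 0.314 = 1.22 m.
Tailwater y_tw = 1.23 m: y_tw ≈ y₂, so the jump forms here.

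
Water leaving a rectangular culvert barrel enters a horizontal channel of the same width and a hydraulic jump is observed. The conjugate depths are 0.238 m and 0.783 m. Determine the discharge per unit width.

q = 0.966 m²/s

For a rectangular channel the momentum equation gives q² = ½·g·y₁·y₂·(y₁ + y₂) = ½×9.81×0.238×0.783×1.02 = 0.933.
q = √0.933 = 0.966 m²/s.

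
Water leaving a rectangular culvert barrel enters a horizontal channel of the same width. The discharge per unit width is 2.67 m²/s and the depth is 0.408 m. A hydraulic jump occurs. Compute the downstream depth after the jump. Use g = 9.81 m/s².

V₁ = q/y₁ = 2.67/0.408 = 6.54 m/s. Fr₁ = V₁/√(g·y₁) = 6.54/√(9.81×0.408) = 3.27.
From the momentum equation for a rectangular channel, y₂/y₁ = ½[√(1 + 8Fr₁²) − 1] = ½[√86.60 − 1] = 4.15.
y₂ = 4.15 × 0.408 = 1.69 m.

y₂ = 1.69 m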